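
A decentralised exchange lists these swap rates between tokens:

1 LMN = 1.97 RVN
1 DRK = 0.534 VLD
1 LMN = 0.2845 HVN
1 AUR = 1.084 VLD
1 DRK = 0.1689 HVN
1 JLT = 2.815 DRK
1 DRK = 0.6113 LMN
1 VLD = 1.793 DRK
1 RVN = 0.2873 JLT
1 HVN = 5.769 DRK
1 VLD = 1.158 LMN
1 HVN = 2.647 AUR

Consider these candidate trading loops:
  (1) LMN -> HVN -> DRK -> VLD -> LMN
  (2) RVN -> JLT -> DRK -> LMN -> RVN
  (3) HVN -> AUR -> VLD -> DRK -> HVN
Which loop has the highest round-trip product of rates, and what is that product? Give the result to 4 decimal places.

(1) 0.2845 × 5.769 × 0.534 × 1.158 = 1.01492
(2) 0.2873 × 2.815 × 0.6113 × 1.97 = 0.97395
(3) 2.647 × 1.084 × 1.793 × 0.1689 = 0.86895
Highest is cycle (1) at 1.0149 (>1, arbitrage).

1.0149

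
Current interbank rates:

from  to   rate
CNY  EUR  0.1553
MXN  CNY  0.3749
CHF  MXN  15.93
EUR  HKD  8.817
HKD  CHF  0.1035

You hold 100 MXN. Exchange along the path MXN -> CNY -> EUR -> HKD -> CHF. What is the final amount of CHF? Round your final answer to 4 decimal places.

5.3131

100 MXN × 0.3749 = 37.49 CNY
37.49 CNY × 0.1553 = 5.822197 EUR
5.822197 EUR × 8.817 = 51.334310949 HKD
51.334310949 HKD × 0.1035 = 5.3131011832215 CHF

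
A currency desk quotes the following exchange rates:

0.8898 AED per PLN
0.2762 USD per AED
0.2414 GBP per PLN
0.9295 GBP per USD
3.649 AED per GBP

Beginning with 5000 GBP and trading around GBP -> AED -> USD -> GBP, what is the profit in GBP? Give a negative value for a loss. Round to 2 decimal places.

-316.00

5000 GBP × 3.649 = 18245 AED
18245 AED × 0.2762 = 5039.269 USD
5039.269 USD × 0.9295 = 4684.0005355 GBP
Net change: 4684.0005355 − 5000 = -315.9994645 GBP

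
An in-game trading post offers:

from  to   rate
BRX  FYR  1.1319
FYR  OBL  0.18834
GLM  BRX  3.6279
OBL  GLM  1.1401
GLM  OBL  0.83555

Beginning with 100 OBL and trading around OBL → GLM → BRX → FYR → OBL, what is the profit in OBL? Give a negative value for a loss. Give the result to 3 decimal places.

100 OBL × 1.1401 = 114.01 GLM
114.01 GLM × 3.6279 = 413.616879 BRX
413.616879 BRX × 1.1319 = 468.1729453401 FYR
468.1729453401 FYR × 0.18834 = 88.175692525354434 OBL
Net change: 88.175692525354434 − 100 = -11.824307474645566 OBL

-11.824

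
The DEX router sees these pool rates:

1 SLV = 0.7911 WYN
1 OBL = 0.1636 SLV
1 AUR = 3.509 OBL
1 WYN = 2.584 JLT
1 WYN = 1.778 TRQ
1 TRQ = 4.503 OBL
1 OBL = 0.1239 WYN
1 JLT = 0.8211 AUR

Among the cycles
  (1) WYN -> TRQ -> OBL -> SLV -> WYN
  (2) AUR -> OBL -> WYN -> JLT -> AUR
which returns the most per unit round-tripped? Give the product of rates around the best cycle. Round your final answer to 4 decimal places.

1.0362

(1) 1.778 × 4.503 × 0.1636 × 0.7911 = 1.03621
(2) 3.509 × 0.1239 × 2.584 × 0.8211 = 0.92245
Highest is cycle (1) at 1.0362 (>1, arbitrage).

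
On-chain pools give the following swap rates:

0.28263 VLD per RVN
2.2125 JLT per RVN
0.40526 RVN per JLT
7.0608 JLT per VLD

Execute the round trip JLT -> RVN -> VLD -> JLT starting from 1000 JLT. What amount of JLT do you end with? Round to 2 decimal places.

808.73

1000 JLT × 0.40526 = 405.26 RVN
405.26 RVN × 0.28263 = 114.5386338 VLD
114.5386338 VLD × 7.0608 = 808.73438553504 JLT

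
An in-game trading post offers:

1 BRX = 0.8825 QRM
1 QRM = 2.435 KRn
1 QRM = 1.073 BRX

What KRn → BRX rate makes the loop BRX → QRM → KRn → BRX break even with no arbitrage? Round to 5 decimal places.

0.46536

Known legs of the cycle: 0.8825 × 2.435 = 2.1488875
For no arbitrage the full-cycle product must be 1, so the missing rate is 1 / 2.1488875 ≈ 0.4653571.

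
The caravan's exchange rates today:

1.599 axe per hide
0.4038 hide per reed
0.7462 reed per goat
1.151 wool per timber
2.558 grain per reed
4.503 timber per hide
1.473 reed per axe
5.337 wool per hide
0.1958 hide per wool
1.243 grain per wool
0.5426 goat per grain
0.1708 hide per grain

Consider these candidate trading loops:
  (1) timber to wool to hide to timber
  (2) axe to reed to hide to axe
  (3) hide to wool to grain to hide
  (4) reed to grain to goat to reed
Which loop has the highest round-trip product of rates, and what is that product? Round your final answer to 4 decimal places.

(1) 1.151 × 0.1958 × 4.503 = 1.01482
(2) 1.473 × 0.4038 × 1.599 = 0.95108
(3) 5.337 × 1.243 × 0.1708 = 1.13307
(4) 2.558 × 0.5426 × 0.7462 = 1.03570
Highest is cycle (3) at 1.1331 (>1, arbitrage).

1.1331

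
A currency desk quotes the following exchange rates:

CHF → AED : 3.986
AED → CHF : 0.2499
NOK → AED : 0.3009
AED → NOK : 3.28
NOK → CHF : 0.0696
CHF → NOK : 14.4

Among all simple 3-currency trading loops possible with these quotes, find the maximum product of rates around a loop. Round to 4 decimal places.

1.0828

AED→CHF→NOK→AED: 0.2499 × 14.4 × 0.3009 = 1.08281
AED→NOK→CHF→AED: 3.28 × 0.0696 × 3.986 = 0.90996
Maximum is AED→CHF→NOK→AED at 1.0828; arbitrage exists.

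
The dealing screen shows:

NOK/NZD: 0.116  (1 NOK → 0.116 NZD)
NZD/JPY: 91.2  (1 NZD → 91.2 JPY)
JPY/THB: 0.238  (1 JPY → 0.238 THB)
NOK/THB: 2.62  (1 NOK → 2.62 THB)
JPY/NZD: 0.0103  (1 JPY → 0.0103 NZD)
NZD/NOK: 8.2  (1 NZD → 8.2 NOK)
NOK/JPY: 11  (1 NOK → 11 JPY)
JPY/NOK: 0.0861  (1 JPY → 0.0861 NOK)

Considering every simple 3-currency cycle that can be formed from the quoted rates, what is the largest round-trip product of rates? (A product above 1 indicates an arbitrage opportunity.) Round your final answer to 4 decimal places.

0.9291

NOK→JPY→NZD→NOK: 11 × 0.0103 × 8.2 = 0.92906
NOK→NZD→JPY→NOK: 0.116 × 91.2 × 0.0861 = 0.91087
Maximum is NOK→JPY→NZD→NOK at 0.9291; no arbitrage — every cycle loses value.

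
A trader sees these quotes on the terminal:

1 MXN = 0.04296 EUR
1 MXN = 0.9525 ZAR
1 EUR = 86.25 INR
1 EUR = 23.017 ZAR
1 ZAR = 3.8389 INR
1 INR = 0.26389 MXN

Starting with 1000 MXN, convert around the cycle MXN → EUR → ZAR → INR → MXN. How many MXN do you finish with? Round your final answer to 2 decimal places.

1000 MXN × 0.04296 = 42.96 EUR
42.96 EUR × 23.017 = 988.81032 ZAR
988.81032 ZAR × 3.8389 = 3795.943937448 INR
3795.943937448 INR × 0.26389 = 1001.71164565315272 MXN

1001.71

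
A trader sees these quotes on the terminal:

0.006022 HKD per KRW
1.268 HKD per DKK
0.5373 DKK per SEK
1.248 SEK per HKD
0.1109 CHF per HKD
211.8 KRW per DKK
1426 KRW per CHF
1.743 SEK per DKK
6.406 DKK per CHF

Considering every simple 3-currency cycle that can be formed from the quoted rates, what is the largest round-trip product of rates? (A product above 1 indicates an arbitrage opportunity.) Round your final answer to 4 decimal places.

CHF→KRW→HKD→CHF: 1426 × 0.006022 × 0.1109 = 0.95234
CHF→DKK→HKD→CHF: 6.406 × 1.268 × 0.1109 = 0.90082
DKK→HKD→SEK→DKK: 1.268 × 1.248 × 0.5373 = 0.85026
Maximum is CHF→KRW→HKD→CHF at 0.9523; no arbitrage — every cycle loses value.

0.9523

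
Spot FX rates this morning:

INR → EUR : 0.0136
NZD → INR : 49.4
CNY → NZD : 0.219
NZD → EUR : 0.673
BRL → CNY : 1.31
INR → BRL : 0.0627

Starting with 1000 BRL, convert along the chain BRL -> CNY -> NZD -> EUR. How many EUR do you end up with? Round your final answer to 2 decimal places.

1000 BRL × 1.31 = 1310 CNY
1310 CNY × 0.219 = 286.89 NZD
286.89 NZD × 0.673 = 193.07697 EUR

193.08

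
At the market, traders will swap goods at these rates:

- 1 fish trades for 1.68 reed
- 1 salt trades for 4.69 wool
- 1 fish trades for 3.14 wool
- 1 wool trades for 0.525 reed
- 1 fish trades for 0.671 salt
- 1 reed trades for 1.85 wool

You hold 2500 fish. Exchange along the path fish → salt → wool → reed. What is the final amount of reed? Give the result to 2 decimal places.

4130.42

2500 fish × 0.671 = 1677.5 salt
1677.5 salt × 4.69 = 7867.475 wool
7867.475 wool × 0.525 = 4130.424375 reed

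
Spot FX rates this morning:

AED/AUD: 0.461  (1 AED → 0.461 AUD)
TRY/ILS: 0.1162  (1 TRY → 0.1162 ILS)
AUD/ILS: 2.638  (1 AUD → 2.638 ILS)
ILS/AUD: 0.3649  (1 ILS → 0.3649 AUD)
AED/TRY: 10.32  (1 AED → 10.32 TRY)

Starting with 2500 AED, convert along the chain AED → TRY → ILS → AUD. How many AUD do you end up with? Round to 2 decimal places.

1093.96

2500 AED × 10.32 = 25800 TRY
25800 TRY × 0.1162 = 2997.96 ILS
2997.96 ILS × 0.3649 = 1093.955604 AUD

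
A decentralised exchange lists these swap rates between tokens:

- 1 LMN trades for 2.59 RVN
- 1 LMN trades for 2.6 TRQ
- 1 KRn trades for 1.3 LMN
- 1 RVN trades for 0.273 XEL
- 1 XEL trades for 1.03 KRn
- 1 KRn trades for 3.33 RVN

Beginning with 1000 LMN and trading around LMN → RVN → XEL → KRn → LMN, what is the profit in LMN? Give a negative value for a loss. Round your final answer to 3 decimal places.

-53.233

1000 LMN × 2.59 = 2590 RVN
2590 RVN × 0.273 = 707.07 XEL
707.07 XEL × 1.03 = 728.2821 KRn
728.2821 KRn × 1.3 = 946.76673 LMN
Net change: 946.76673 − 1000 = -53.23327 LMN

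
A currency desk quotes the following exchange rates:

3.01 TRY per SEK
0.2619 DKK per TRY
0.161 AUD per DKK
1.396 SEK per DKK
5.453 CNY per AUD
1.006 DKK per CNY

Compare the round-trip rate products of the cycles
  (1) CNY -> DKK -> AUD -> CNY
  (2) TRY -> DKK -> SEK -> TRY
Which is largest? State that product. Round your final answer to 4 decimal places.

(1) 1.006 × 0.161 × 5.453 = 0.88320
(2) 0.2619 × 1.396 × 3.01 = 1.10049
Highest is cycle (2) at 1.1005 (>1, arbitrage).

1.1005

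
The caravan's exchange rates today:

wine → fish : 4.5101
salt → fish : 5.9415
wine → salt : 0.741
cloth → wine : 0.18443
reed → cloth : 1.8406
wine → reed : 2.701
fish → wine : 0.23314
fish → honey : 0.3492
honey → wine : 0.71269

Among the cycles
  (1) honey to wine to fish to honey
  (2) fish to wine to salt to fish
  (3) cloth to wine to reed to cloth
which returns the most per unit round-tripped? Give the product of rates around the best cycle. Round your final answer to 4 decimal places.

1.1224

(1) 0.71269 × 4.5101 × 0.3492 = 1.12243
(2) 0.23314 × 0.741 × 5.9415 = 1.02643
(3) 0.18443 × 2.701 × 1.8406 = 0.91689
Highest is cycle (1) at 1.1224 (>1, arbitrage).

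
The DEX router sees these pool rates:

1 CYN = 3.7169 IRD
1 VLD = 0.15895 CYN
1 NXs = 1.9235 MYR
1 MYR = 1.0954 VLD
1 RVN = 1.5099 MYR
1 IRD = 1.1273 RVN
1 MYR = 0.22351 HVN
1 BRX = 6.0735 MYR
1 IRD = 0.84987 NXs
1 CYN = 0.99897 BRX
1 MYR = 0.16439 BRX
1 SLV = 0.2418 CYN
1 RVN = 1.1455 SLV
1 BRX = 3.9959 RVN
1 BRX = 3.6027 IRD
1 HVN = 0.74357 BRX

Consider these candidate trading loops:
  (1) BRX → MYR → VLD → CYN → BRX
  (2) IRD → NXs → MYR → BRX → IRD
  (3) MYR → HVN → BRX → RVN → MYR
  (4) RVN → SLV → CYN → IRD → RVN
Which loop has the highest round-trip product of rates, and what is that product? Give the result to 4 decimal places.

1.1606

(1) 6.0735 × 1.0954 × 0.15895 × 0.99897 = 1.05639
(2) 0.84987 × 1.9235 × 0.16439 × 3.6027 = 0.96816
(3) 0.22351 × 0.74357 × 3.9959 × 1.5099 = 1.00272
(4) 1.1455 × 0.2418 × 3.7169 × 1.1273 = 1.16057
Highest is cycle (4) at 1.1606 (>1, arbitrage).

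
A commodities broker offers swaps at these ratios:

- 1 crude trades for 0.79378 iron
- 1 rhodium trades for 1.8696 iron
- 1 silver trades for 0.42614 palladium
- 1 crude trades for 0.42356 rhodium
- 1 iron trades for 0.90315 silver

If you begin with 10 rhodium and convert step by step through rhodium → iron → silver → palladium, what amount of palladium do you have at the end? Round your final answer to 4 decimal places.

10 rhodium × 1.8696 = 18.696 iron
18.696 iron × 0.90315 = 16.8852924 silver
16.8852924 silver × 0.42614 = 7.195498503336 palladium

7.1955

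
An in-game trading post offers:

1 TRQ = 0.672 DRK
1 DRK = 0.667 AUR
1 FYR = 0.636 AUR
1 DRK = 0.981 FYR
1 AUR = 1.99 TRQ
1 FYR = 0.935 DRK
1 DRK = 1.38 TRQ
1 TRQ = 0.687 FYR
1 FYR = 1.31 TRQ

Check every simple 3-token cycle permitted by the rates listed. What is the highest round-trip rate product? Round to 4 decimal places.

TRQ→DRK→AUR→TRQ: 0.672 × 0.667 × 1.99 = 0.89197
TRQ→FYR→DRK→TRQ: 0.687 × 0.935 × 1.38 = 0.88644
TRQ→FYR→AUR→TRQ: 0.687 × 0.636 × 1.99 = 0.86949
TRQ→DRK→FYR→TRQ: 0.672 × 0.981 × 1.31 = 0.86359
Maximum is TRQ→DRK→AUR→TRQ at 0.8920; no arbitrage — every cycle loses value.

0.8920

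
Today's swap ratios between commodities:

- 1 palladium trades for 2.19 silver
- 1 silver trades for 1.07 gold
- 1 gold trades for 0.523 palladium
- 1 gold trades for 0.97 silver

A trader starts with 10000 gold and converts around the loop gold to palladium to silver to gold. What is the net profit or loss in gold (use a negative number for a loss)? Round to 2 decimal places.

10000 gold × 0.523 = 5230 palladium
5230 palladium × 2.19 = 11453.7 silver
11453.7 silver × 1.07 = 12255.459 gold
Net change: 12255.459 − 10000 = 2255.459 gold

2255.46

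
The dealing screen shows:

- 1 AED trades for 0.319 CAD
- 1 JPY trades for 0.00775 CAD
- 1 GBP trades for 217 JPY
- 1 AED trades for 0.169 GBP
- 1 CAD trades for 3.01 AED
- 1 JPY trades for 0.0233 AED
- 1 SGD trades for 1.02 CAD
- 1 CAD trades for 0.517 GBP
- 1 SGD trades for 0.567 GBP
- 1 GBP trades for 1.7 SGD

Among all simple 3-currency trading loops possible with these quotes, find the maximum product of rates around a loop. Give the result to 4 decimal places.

0.8965

SGD→CAD→GBP→SGD: 1.02 × 0.517 × 1.7 = 0.89648
JPY→CAD→GBP→JPY: 0.00775 × 0.517 × 217 = 0.86946
AED→GBP→JPY→AED: 0.169 × 217 × 0.0233 = 0.85448
Maximum is SGD→CAD→GBP→SGD at 0.8965; no arbitrage — every cycle loses value.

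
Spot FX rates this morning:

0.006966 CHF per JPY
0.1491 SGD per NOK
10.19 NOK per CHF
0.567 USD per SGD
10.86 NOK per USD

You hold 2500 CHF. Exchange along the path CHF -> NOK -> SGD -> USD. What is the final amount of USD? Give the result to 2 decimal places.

2153.65

2500 CHF × 10.19 = 25475 NOK
25475 NOK × 0.1491 = 3798.3225 SGD
3798.3225 SGD × 0.567 = 2153.6488575 USD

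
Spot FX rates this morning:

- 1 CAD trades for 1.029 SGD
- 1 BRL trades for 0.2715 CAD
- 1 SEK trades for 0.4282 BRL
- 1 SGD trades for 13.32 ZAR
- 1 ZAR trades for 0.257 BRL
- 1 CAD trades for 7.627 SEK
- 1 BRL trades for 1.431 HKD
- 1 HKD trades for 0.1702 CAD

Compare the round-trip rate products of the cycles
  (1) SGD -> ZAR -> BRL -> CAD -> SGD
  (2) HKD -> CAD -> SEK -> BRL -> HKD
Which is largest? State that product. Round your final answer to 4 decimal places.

0.9564

(1) 13.32 × 0.257 × 0.2715 × 1.029 = 0.95636
(2) 0.1702 × 7.627 × 0.4282 × 1.431 = 0.79543
Highest is cycle (1) at 0.9564 (≤1, no arbitrage).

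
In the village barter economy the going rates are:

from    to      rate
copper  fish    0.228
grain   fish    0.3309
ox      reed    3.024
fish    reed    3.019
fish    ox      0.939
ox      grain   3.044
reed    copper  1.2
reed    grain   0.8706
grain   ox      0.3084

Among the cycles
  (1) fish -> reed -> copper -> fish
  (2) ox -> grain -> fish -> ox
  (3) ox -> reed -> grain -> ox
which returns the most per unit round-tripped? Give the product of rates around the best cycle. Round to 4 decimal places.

(1) 3.019 × 1.2 × 0.228 = 0.82600
(2) 3.044 × 0.3309 × 0.939 = 0.94582
(3) 3.024 × 0.8706 × 0.3084 = 0.81192
Highest is cycle (2) at 0.9458 (≤1, no arbitrage).

0.9458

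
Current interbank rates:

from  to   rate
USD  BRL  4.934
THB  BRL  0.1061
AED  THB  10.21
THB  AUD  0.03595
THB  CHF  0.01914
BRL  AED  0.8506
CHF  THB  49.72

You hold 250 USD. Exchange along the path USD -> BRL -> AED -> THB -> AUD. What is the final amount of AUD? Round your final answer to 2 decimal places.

385.11

250 USD × 4.934 = 1233.5 BRL
1233.5 BRL × 0.8506 = 1049.2151 AED
1049.2151 AED × 10.21 = 10712.486171 THB
10712.486171 THB × 0.03595 = 385.11387784745 AUD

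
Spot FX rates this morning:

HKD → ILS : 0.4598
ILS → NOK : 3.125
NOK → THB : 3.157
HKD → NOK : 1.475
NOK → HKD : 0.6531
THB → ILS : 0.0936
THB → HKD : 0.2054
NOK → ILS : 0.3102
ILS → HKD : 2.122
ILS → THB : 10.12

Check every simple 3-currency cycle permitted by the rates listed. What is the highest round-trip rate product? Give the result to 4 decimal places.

NOK→ILS→HKD→NOK: 0.3102 × 2.122 × 1.475 = 0.97091
NOK→THB→HKD→NOK: 3.157 × 0.2054 × 1.475 = 0.95646
THB→HKD→ILS→THB: 0.2054 × 0.4598 × 10.12 = 0.95576
NOK→HKD→ILS→NOK: 0.6531 × 0.4598 × 3.125 = 0.93842
NOK→THB→ILS→NOK: 3.157 × 0.0936 × 3.125 = 0.92342
Maximum is NOK→ILS→HKD→NOK at 0.9709; no arbitrage — every cycle loses value.

0.9709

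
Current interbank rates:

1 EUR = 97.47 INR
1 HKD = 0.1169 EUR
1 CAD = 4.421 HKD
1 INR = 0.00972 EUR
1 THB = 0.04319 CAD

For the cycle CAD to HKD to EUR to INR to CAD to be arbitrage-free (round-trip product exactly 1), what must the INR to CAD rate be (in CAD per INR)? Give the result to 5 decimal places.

Known legs of the cycle: 4.421 × 0.1169 × 97.47 = 50.373948303
For no arbitrage the full-cycle product must be 1, so the missing rate is 1 / 50.373948303 ≈ 0.0198515.

0.01985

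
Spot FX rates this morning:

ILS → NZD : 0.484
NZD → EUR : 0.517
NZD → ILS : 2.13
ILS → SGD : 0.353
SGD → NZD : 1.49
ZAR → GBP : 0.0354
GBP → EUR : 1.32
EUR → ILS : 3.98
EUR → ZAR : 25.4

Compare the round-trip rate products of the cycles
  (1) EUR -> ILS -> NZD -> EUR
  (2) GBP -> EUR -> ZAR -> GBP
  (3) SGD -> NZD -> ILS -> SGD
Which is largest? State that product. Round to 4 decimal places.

1.1869

(1) 3.98 × 0.484 × 0.517 = 0.99591
(2) 1.32 × 25.4 × 0.0354 = 1.18689
(3) 1.49 × 2.13 × 0.353 = 1.12032
Highest is cycle (2) at 1.1869 (>1, arbitrage).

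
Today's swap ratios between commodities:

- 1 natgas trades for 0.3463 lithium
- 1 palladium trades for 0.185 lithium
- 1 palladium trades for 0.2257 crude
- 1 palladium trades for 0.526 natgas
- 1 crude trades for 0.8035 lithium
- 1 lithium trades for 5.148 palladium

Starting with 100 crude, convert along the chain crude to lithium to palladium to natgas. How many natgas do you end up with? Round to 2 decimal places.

100 crude × 0.8035 = 80.35 lithium
80.35 lithium × 5.148 = 413.6418 palladium
413.6418 palladium × 0.526 = 217.5755868 natgas

217.58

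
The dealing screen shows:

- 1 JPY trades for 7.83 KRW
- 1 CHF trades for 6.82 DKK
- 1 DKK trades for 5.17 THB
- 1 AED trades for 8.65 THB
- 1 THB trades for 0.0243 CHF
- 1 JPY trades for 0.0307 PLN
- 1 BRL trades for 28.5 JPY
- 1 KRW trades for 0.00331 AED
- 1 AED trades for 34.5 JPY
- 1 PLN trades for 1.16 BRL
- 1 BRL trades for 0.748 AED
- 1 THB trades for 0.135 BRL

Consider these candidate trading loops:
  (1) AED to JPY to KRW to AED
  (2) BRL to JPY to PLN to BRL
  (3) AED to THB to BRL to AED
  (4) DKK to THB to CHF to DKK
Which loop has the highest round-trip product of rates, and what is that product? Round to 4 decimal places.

(1) 34.5 × 7.83 × 0.00331 = 0.89415
(2) 28.5 × 0.0307 × 1.16 = 1.01494
(3) 8.65 × 0.135 × 0.748 = 0.87348
(4) 5.17 × 0.0243 × 6.82 = 0.85680
Highest is cycle (2) at 1.0149 (>1, arbitrage).

1.0149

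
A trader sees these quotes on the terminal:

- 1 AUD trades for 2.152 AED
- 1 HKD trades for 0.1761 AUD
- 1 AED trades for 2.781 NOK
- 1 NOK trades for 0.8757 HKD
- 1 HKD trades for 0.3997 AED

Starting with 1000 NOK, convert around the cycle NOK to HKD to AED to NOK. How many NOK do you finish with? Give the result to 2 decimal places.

973.40

1000 NOK × 0.8757 = 875.7 HKD
875.7 HKD × 0.3997 = 350.01729 AED
350.01729 AED × 2.781 = 973.39808349 NOK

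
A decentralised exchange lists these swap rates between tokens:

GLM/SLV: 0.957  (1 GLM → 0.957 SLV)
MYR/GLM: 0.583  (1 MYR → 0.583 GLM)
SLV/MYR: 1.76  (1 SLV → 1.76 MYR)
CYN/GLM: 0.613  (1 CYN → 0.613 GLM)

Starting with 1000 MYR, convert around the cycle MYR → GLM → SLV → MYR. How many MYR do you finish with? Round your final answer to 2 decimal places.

1000 MYR × 0.583 = 583 GLM
583 GLM × 0.957 = 557.931 SLV
557.931 SLV × 1.76 = 981.95856 MYR

981.96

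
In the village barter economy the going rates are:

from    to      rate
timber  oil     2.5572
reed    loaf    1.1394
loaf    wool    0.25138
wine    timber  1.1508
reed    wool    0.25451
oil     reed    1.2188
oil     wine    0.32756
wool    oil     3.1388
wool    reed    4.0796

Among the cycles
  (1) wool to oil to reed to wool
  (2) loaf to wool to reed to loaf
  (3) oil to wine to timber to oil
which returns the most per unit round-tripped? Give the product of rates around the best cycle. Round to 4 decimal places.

1.1685

(1) 3.1388 × 1.2188 × 0.25451 = 0.97365
(2) 0.25138 × 4.0796 × 1.1394 = 1.16849
(3) 0.32756 × 1.1508 × 2.5572 = 0.96395
Highest is cycle (2) at 1.1685 (>1, arbitrage).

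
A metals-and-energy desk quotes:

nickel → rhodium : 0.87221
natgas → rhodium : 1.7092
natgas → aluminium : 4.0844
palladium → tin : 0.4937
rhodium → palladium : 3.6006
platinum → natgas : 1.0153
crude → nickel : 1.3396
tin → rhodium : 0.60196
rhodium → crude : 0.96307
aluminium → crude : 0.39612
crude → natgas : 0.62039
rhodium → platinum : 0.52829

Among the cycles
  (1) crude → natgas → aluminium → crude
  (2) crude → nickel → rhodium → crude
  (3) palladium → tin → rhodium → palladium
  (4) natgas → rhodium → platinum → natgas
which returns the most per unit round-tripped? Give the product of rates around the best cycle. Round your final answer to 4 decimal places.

1.1253

(1) 0.62039 × 4.0844 × 0.39612 = 1.00374
(2) 1.3396 × 0.87221 × 0.96307 = 1.12526
(3) 0.4937 × 0.60196 × 3.6006 = 1.07005
(4) 1.7092 × 0.52829 × 1.0153 = 0.91677
Highest is cycle (2) at 1.1253 (>1, arbitrage).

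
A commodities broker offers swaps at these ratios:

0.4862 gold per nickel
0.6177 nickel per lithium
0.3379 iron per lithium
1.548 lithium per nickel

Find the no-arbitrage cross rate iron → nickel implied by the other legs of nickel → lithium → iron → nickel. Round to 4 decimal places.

1.9118

Known legs of the cycle: 1.548 × 0.3379 = 0.5230692
For no arbitrage the full-cycle product must be 1, so the missing rate is 1 / 0.5230692 ≈ 1.911793.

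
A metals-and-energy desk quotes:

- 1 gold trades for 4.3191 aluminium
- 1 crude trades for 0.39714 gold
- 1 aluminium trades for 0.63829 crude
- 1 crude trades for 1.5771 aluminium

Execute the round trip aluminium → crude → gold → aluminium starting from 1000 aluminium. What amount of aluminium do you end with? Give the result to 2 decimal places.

1094.85

1000 aluminium × 0.63829 = 638.29 crude
638.29 crude × 0.39714 = 253.4904906 gold
253.4904906 gold × 4.3191 = 1094.85077795046 aluminium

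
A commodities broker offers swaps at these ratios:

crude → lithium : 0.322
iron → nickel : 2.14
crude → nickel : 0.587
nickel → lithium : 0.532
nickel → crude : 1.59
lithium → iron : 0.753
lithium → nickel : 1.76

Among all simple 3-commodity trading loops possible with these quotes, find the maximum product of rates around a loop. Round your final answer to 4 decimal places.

0.9011

nickel→crude→lithium→nickel: 1.59 × 0.322 × 1.76 = 0.90108
nickel→lithium→iron→nickel: 0.532 × 0.753 × 2.14 = 0.85728
Maximum is nickel→crude→lithium→nickel at 0.9011; no arbitrage — every cycle loses value.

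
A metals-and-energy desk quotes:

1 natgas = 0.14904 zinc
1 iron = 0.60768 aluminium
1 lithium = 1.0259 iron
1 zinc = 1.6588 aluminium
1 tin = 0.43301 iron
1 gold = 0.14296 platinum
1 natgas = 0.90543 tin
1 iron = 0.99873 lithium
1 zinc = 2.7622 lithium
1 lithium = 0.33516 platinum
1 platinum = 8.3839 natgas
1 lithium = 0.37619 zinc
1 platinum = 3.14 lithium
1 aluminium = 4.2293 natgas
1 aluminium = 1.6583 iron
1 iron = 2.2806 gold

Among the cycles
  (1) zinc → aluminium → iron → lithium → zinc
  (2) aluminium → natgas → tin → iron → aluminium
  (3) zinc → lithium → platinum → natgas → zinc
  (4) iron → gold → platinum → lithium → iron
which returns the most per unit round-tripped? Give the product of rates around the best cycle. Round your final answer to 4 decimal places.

(1) 1.6588 × 1.6583 × 0.99873 × 0.37619 = 1.03350
(2) 4.2293 × 0.90543 × 0.43301 × 0.60768 = 1.00762
(3) 2.7622 × 0.33516 × 8.3839 × 0.14904 = 1.15679
(4) 2.2806 × 0.14296 × 3.14 × 1.0259 = 1.05026
Highest is cycle (3) at 1.1568 (>1, arbitrage).

1.1568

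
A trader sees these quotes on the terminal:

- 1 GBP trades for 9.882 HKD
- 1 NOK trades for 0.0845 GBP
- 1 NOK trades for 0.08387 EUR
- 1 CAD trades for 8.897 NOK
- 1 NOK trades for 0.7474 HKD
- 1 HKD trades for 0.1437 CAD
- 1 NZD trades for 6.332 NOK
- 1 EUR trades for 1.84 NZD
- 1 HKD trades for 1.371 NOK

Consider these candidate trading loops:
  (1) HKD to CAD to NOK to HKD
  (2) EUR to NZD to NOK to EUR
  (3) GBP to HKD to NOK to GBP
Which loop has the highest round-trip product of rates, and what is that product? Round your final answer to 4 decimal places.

1.1448

(1) 0.1437 × 8.897 × 0.7474 = 0.95555
(2) 1.84 × 6.332 × 0.08387 = 0.97716
(3) 9.882 × 1.371 × 0.0845 = 1.14482
Highest is cycle (3) at 1.1448 (>1, arbitrage).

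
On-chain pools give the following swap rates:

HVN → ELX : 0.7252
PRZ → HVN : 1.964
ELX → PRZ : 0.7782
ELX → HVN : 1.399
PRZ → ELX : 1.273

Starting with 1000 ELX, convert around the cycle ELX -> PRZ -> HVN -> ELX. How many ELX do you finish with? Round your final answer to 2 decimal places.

1000 ELX × 0.7782 = 778.2 PRZ
778.2 PRZ × 1.964 = 1528.3848 HVN
1528.3848 HVN × 0.7252 = 1108.38465696 ELX

1108.38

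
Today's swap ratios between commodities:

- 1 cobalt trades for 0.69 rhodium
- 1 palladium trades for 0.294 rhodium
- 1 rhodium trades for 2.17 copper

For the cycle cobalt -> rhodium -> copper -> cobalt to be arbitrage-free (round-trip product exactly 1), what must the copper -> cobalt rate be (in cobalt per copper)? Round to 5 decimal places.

0.66787

Known legs of the cycle: 0.69 × 2.17 = 1.4973
For no arbitrage the full-cycle product must be 1, so the missing rate is 1 / 1.4973 ≈ 0.6678688.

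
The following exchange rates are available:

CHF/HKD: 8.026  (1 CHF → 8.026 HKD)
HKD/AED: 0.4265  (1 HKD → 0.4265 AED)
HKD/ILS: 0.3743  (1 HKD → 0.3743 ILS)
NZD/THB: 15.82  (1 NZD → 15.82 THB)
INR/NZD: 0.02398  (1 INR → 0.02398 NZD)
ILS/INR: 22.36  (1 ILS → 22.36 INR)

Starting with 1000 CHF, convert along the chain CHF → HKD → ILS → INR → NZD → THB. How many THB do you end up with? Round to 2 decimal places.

1000 CHF × 8.026 = 8026 HKD
8026 HKD × 0.3743 = 3004.1318 ILS
3004.1318 ILS × 22.36 = 67172.387048 INR
67172.387048 INR × 0.02398 = 1610.79384141104 NZD
1610.79384141104 NZD × 15.82 = 25482.7585711226528 THB

25482.76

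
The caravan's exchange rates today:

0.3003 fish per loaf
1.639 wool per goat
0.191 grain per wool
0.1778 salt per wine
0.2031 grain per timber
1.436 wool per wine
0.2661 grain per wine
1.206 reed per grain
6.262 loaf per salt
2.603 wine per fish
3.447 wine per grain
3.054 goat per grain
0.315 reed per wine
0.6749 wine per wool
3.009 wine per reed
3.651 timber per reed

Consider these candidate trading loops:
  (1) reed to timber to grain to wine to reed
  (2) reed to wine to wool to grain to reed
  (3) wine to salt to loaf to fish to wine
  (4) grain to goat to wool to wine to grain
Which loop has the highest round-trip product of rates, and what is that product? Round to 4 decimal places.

(1) 3.651 × 0.2031 × 3.447 × 0.315 = 0.80514
(2) 3.009 × 1.436 × 0.191 × 1.206 = 0.99531
(3) 0.1778 × 6.262 × 0.3003 × 2.603 = 0.87031
(4) 3.054 × 1.639 × 0.6749 × 0.2661 = 0.89894
Highest is cycle (2) at 0.9953 (≤1, no arbitrage).

0.9953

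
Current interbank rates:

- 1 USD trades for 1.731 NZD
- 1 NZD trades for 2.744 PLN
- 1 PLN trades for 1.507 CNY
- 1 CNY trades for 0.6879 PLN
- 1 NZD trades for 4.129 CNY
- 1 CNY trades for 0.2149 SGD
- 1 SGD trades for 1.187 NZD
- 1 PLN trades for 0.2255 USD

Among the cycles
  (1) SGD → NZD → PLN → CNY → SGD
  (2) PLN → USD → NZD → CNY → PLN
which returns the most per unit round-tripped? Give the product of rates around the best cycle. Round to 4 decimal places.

(1) 1.187 × 2.744 × 1.507 × 0.2149 = 1.05483
(2) 0.2255 × 1.731 × 4.129 × 0.6879 = 1.10870
Highest is cycle (2) at 1.1087 (>1, arbitrage).

1.1087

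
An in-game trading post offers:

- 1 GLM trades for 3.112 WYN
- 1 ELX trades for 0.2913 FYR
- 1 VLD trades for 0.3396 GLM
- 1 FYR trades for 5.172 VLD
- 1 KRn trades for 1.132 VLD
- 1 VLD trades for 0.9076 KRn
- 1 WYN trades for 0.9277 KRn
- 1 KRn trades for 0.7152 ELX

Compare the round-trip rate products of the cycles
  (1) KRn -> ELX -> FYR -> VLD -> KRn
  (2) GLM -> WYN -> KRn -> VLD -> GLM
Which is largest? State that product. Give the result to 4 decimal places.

1.1098

(1) 0.7152 × 0.2913 × 5.172 × 0.9076 = 0.97796
(2) 3.112 × 0.9277 × 1.132 × 0.3396 = 1.10984
Highest is cycle (2) at 1.1098 (>1, arbitrage).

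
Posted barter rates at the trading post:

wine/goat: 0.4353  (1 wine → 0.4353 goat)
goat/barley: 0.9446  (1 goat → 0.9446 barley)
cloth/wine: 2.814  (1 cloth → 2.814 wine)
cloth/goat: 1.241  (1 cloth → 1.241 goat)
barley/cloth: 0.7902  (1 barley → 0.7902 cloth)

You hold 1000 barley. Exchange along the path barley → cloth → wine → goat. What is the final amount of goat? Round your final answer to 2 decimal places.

967.94

1000 barley × 0.7902 = 790.2 cloth
790.2 cloth × 2.814 = 2223.6228 wine
2223.6228 wine × 0.4353 = 967.94300484 goat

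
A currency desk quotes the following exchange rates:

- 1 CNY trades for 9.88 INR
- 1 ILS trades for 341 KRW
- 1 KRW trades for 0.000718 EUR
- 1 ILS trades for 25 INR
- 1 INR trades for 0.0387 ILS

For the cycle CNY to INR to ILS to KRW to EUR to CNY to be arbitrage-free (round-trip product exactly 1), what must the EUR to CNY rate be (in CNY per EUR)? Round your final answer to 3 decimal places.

Known legs of the cycle: 9.88 × 0.0387 × 341 × 0.000718 = 0.093615278328
For no arbitrage the full-cycle product must be 1, so the missing rate is 1 / 0.093615278328 ≈ 10.68202.

10.682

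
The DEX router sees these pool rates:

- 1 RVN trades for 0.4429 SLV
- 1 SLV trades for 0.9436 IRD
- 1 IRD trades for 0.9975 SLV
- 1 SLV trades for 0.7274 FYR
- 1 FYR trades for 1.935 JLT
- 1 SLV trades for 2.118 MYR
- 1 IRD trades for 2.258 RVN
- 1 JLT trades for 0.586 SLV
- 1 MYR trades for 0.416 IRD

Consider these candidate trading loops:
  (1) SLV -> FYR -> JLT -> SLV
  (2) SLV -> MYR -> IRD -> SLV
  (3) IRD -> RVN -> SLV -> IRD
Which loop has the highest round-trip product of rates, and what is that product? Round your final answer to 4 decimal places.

0.9437

(1) 0.7274 × 1.935 × 0.586 = 0.82481
(2) 2.118 × 0.416 × 0.9975 = 0.87889
(3) 2.258 × 0.4429 × 0.9436 = 0.94366
Highest is cycle (3) at 0.9437 (≤1, no arbitrage).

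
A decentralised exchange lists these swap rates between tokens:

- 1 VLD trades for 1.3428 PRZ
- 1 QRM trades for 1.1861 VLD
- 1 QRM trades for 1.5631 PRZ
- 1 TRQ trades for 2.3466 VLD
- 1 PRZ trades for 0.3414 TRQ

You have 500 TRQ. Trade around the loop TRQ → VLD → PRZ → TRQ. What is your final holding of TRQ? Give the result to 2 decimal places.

537.88

500 TRQ × 2.3466 = 1173.3 VLD
1173.3 VLD × 1.3428 = 1575.50724 PRZ
1575.50724 PRZ × 0.3414 = 537.878171736 TRQ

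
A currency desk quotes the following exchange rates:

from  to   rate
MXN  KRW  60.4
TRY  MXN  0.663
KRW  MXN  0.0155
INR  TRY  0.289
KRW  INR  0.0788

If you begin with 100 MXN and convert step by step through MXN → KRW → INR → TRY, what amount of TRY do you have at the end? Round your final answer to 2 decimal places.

137.55

100 MXN × 60.4 = 6040 KRW
6040 KRW × 0.0788 = 475.952 INR
475.952 INR × 0.289 = 137.550128 TRY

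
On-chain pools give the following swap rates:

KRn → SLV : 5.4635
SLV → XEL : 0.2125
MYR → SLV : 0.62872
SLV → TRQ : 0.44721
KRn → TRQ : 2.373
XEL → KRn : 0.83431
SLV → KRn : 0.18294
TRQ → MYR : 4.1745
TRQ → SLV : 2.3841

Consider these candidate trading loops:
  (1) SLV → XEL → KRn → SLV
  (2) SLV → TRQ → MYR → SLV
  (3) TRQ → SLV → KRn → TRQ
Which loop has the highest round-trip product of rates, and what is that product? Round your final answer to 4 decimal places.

1.1737

(1) 0.2125 × 0.83431 × 5.4635 = 0.96863
(2) 0.44721 × 4.1745 × 0.62872 = 1.17374
(3) 2.3841 × 0.18294 × 2.373 = 1.03498
Highest is cycle (2) at 1.1737 (>1, arbitrage).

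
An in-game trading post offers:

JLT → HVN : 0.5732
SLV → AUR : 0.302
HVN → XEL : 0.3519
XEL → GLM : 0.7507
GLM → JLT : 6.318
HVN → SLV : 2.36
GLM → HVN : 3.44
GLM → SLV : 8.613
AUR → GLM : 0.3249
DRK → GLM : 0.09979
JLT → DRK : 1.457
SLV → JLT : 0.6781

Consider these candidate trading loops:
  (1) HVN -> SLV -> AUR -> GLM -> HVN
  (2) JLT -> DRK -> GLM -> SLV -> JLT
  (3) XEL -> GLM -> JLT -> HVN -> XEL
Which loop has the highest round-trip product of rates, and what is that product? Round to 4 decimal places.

0.9567

(1) 2.36 × 0.302 × 0.3249 × 3.44 = 0.79658
(2) 1.457 × 0.09979 × 8.613 × 0.6781 = 0.84917
(3) 0.7507 × 6.318 × 0.5732 × 0.3519 = 0.95669
Highest is cycle (3) at 0.9567 (≤1, no arbitrage).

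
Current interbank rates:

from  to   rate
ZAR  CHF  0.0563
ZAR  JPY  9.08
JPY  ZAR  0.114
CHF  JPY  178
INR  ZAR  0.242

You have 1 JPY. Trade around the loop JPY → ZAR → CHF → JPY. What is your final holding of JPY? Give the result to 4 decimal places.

1 JPY × 0.114 = 0.114 ZAR
0.114 ZAR × 0.0563 = 0.0064182 CHF
0.0064182 CHF × 178 = 1.1424396 JPY

1.1424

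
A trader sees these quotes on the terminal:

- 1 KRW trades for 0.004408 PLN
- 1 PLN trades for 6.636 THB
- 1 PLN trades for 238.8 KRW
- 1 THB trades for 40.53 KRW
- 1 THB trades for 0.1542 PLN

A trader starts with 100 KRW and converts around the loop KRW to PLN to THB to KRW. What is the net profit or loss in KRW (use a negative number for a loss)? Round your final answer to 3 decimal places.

100 KRW × 0.004408 = 0.4408 PLN
0.4408 PLN × 6.636 = 2.9251488 THB
2.9251488 THB × 40.53 = 118.556280864 KRW
Net change: 118.556280864 − 100 = 18.556280864 KRW

18.556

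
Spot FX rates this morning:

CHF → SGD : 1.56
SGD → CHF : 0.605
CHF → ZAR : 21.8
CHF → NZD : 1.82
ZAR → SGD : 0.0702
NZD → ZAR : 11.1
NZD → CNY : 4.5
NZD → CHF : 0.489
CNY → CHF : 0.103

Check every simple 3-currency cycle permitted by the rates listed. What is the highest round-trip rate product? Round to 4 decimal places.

SGD→CHF→ZAR→SGD: 0.605 × 21.8 × 0.0702 = 0.92587
CNY→CHF→NZD→CNY: 0.103 × 1.82 × 4.5 = 0.84357
Maximum is SGD→CHF→ZAR→SGD at 0.9259; no arbitrage — every cycle loses value.

0.9259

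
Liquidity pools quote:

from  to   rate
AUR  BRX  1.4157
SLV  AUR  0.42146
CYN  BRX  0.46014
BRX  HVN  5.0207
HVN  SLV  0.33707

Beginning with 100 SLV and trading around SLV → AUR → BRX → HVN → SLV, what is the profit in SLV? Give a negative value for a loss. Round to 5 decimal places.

100 SLV × 0.42146 = 42.146 AUR
42.146 AUR × 1.4157 = 59.6660922 BRX
59.6660922 BRX × 5.0207 = 299.56554910854 HVN
299.56554910854 HVN × 0.33707 = 100.9745596380155778 SLV
Net change: 100.9745596380155778 − 100 = 0.9745596380155778 SLV

0.97456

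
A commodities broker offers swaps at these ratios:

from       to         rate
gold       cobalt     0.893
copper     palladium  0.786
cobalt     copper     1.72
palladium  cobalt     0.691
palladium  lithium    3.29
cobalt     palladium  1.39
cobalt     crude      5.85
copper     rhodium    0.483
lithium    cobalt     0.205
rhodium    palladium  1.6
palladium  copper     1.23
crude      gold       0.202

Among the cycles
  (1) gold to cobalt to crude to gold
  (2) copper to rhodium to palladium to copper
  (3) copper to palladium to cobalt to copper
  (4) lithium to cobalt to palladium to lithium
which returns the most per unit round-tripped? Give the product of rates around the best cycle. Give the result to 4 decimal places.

(1) 0.893 × 5.85 × 0.202 = 1.05526
(2) 0.483 × 1.6 × 1.23 = 0.95054
(3) 0.786 × 0.691 × 1.72 = 0.93418
(4) 0.205 × 1.39 × 3.29 = 0.93749
Highest is cycle (1) at 1.0553 (>1, arbitrage).

1.0553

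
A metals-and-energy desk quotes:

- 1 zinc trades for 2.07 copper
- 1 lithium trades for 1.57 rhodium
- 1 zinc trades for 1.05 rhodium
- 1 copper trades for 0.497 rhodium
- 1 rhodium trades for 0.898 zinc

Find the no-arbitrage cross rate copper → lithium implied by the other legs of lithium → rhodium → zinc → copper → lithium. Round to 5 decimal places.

0.34265

Known legs of the cycle: 1.57 × 0.898 × 2.07 = 2.9184102
For no arbitrage the full-cycle product must be 1, so the missing rate is 1 / 2.9184102 ≈ 0.3426523.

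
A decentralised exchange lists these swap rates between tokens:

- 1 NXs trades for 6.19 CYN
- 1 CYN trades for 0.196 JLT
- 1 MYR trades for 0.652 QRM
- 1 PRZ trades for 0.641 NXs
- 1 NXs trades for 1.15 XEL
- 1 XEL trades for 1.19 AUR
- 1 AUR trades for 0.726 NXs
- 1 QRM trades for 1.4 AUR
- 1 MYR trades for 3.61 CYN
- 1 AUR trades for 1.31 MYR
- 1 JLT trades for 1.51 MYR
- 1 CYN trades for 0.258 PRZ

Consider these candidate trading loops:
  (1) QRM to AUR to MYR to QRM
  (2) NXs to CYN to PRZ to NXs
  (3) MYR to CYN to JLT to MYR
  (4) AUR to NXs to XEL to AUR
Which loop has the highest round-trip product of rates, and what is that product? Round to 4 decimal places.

1.1958

(1) 1.4 × 1.31 × 0.652 = 1.19577
(2) 6.19 × 0.258 × 0.641 = 1.02369
(3) 3.61 × 0.196 × 1.51 = 1.06842
(4) 0.726 × 1.15 × 1.19 = 0.99353
Highest is cycle (1) at 1.1958 (>1, arbitrage).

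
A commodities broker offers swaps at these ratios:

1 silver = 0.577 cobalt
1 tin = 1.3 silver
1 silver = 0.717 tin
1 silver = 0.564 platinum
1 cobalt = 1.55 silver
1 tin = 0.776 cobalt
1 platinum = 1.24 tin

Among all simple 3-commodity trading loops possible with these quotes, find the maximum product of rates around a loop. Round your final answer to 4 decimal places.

silver→platinum→tin→silver: 0.564 × 1.24 × 1.3 = 0.90917
silver→tin→cobalt→silver: 0.717 × 0.776 × 1.55 = 0.86241
Maximum is silver→platinum→tin→silver at 0.9092; no arbitrage — every cycle loses value.

0.9092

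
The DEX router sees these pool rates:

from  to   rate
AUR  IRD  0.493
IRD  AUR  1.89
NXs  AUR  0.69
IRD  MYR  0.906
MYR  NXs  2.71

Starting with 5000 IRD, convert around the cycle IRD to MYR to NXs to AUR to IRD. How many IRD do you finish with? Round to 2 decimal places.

5000 IRD × 0.906 = 4530 MYR
4530 MYR × 2.71 = 12276.3 NXs
12276.3 NXs × 0.69 = 8470.647 AUR
8470.647 AUR × 0.493 = 4176.028971 IRD

4176.03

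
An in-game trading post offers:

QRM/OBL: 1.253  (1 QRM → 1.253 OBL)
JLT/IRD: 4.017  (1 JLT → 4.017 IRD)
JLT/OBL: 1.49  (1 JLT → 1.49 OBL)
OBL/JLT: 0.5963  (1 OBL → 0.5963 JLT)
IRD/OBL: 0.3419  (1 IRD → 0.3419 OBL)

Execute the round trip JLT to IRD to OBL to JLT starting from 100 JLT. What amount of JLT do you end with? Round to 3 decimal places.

81.897

100 JLT × 4.017 = 401.7 IRD
401.7 IRD × 0.3419 = 137.34123 OBL
137.34123 OBL × 0.5963 = 81.896575449 JLT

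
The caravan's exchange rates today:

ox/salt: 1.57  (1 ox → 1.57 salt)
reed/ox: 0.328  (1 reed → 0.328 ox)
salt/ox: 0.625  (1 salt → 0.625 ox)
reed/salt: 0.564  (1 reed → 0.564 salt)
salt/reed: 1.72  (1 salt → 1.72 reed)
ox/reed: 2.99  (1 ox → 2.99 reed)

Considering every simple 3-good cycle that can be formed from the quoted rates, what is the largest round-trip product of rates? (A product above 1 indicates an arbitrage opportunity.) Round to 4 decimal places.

1.0540

ox→reed→salt→ox: 2.99 × 0.564 × 0.625 = 1.05398
ox→salt→reed→ox: 1.57 × 1.72 × 0.328 = 0.88573
Maximum is ox→reed→salt→ox at 1.0540; arbitrage exists.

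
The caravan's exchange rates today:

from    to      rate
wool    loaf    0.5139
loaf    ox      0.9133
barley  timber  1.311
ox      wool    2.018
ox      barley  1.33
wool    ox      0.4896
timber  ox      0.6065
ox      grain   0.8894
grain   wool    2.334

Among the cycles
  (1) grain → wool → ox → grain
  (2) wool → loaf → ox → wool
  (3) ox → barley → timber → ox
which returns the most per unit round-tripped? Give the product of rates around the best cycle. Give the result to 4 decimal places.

(1) 2.334 × 0.4896 × 0.8894 = 1.01634
(2) 0.5139 × 0.9133 × 2.018 = 0.94714
(3) 1.33 × 1.311 × 0.6065 = 1.05751
Highest is cycle (3) at 1.0575 (>1, arbitrage).

1.0575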